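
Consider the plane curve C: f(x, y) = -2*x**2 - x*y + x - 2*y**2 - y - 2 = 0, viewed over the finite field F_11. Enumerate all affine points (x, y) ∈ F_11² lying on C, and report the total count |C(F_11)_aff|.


Affine F_11-points: {(2, 2), (3, 2), (3, 7), (4, 6), (4, 8), (5, 1), (5, 7), (6, 1), (9, 8), (9, 9), (10, 5), (10, 6)}; count = 12.

For each of the 121 pairs (x, y) ∈ F_11², evaluate f(x, y) mod 11. Record the zeros.
  x = 0: [0↦9, 1↦6, 2↦10, 3↦10, 4↦6, 5↦9, 6↦8, 7↦3, 8↦5, 9↦3, 10↦8]  zeros at y ∈ ∅
  x = 1: [0↦8, 1↦4, 2↦7, 3↦6, 4↦1, 5↦3, 6↦1, 7↦6, 8↦7, 9↦4, 10↦8]  zeros at y ∈ ∅
  x = 2: [0↦3, 1↦9, 2↦0, 3↦9, 4↦3, 5↦4, 6↦1, 7↦5, 8↦5, 9↦1, 10↦4]  zeros at y ∈ {2}
  x = 3: [0↦5, 1↦10, 2↦0, 3↦8, 4↦1, 5↦1, 6↦8, 7↦0, 8↦10, 9↦5, 10↦7]  zeros at y ∈ {2, 7}
  x = 4: [0↦3, 1↦7, 2↦7, 3↦3, 4↦6, 5↦5, 6↦0, 7↦2, 8↦0, 9↦5, 10↦6]  zeros at y ∈ {6, 8}
  x = 5: [0↦8, 1↦0, 2↦10, 3↦5, 4↦7, 5↦5, 6↦10, 7↦0, 8↦8, 9↦1, 10↦1]  zeros at y ∈ {1, 7}
  x = 6: [0↦9, 1↦0, 2↦9, 3↦3, 4↦4, 5↦1, 6↦5, 7↦5, 8↦1, 9↦4, 10↦3]  zeros at y ∈ {1}
  x = 7: [0↦6, 1↦7, 2↦4, 3↦8, 4↦8, 5↦4, 6↦7, 7↦6, 8↦1, 9↦3, 10↦1]  zeros at y ∈ ∅
  x = 8: [0↦10, 1↦10, 2↦6, 3↦9, 4↦8, 5↦3, 6↦5, 7↦3, 8↦8, 9↦9, 10↦6]  zeros at y ∈ ∅
  x = 9: [0↦10, 1↦9, 2↦4, 3↦6, 4↦4, 5↦9, 6↦10, 7↦7, 8↦0, 9↦0, 10↦7]  zeros at y ∈ {8, 9}
  x = 10: [0↦6, 1↦4, 2↦9, 3↦10, 4↦7, 5↦0, 6↦0, 7↦7, 8↦10, 9↦9, 10↦4]  zeros at y ∈ {5, 6}
Collecting zeros: affine points = {(2, 2), (3, 2), (3, 7), (4, 6), (4, 8), (5, 1), (5, 7), (6, 1), (9, 8), (9, 9), (10, 5), (10, 6)}.
Total count |C(F_11)_aff| = 12.


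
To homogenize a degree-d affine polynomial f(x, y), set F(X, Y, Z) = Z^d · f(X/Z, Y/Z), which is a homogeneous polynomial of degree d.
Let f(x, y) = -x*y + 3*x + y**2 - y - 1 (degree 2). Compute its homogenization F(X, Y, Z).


F(X, Y, Z) = -X*Y + 3*X*Z + Y**2 - Y*Z - Z**2

deg(f) = 2.
Substitute x = X/Z, y = Y/Z into f, then multiply by Z^2.
  monomial -1·x^1·y^1 ↦ -1·X^1·Y^1·Z^0.
  monomial 3·x^1·y^0 ↦ 3·X^1·Y^0·Z^1.
  monomial 1·x^0·y^2 ↦ 1·X^0·Y^2·Z^0.
  monomial -1·x^0·y^1 ↦ -1·X^0·Y^1·Z^1.
  monomial -1·x^0·y^0 ↦ -1·X^0·Y^0·Z^2.
Collecting: F(X, Y, Z) = -X*Y + 3*X*Z + Y**2 - Y*Z - Z**2.


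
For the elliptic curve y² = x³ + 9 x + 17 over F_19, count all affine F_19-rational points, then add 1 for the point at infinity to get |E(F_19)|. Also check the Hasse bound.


Affine points = {(0, 6), (0, 13), (2, 9), (2, 10), (5, 4), (5, 15), (7, 9), (7, 10), (10, 9), (10, 10), (16, 1), (16, 18), (18, 8), (18, 11)}; affine count = 14; |E(F_19)| = 15.

Discriminant check: Δ ∝ 4a³ + 27b² = 4·9³ + 27·17² = 4·729 + 27·289 ≡ 3 (mod 19). Nonzero ⇒ E is nonsingular.
For each x ∈ F_19, compute rhs = x³ + 9·x + 17 mod 19, then count y ∈ F_19 with y² ≡ rhs.
  x = 0: rhs = 17, matching y values: 6, 13 (2 points).
  x = 1: rhs = 8, matching y values: none (0 points).
  x = 2: rhs = 5, matching y values: 9, 10 (2 points).
  x = 3: rhs = 14, matching y values: none (0 points).
  x = 4: rhs = 3, matching y values: none (0 points).
  x = 5: rhs = 16, matching y values: 4, 15 (2 points).
  x = 6: rhs = 2, matching y values: none (0 points).
  x = 7: rhs = 5, matching y values: 9, 10 (2 points).
  x = 8: rhs = 12, matching y values: none (0 points).
  x = 9: rhs = 10, matching y values: none (0 points).
  x = 10: rhs = 5, matching y values: 9, 10 (2 points).
  x = 11: rhs = 3, matching y values: none (0 points).
  x = 12: rhs = 10, matching y values: none (0 points).
  x = 13: rhs = 13, matching y values: none (0 points).
  x = 14: rhs = 18, matching y values: none (0 points).
  x = 15: rhs = 12, matching y values: none (0 points).
  x = 16: rhs = 1, matching y values: 1, 18 (2 points).
  x = 17: rhs = 10, matching y values: none (0 points).
  x = 18: rhs = 7, matching y values: 8, 11 (2 points).
Total affine count: 14.
Full point count |E(F_19)| = 14 + 1 = 15.
Hasse bound: |15 − (19+1)| = |-5| = 5 ≤ 2√19 ≈ 8.7178 ✓.


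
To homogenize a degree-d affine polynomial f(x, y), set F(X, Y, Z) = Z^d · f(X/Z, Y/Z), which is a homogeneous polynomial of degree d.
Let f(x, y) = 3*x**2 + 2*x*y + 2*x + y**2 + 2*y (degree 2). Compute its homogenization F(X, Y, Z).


F(X, Y, Z) = 3*X**2 + 2*X*Y + 2*X*Z + Y**2 + 2*Y*Z

deg(f) = 2.
Substitute x = X/Z, y = Y/Z into f, then multiply by Z^2.
  monomial 3·x^2·y^0 ↦ 3·X^2·Y^0·Z^0.
  monomial 2·x^1·y^1 ↦ 2·X^1·Y^1·Z^0.
  monomial 2·x^1·y^0 ↦ 2·X^1·Y^0·Z^1.
  monomial 1·x^0·y^2 ↦ 1·X^0·Y^2·Z^0.
  monomial 2·x^0·y^1 ↦ 2·X^0·Y^1·Z^1.
Collecting: F(X, Y, Z) = 3*X**2 + 2*X*Y + 2*X*Z + Y**2 + 2*Y*Z.


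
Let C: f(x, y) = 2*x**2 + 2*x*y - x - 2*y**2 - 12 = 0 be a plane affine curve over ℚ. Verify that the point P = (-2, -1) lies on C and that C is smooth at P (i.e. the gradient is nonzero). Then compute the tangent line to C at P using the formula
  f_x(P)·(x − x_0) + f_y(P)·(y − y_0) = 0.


Tangent line at P: -11*x - 22 = 0.

Step 1: f(-2, -1) = 0, so P lies on C.
Step 2: partial derivatives
  f_x(x, y) = 4*x + 2*y - 1, f_y(x, y) = 2*x - 4*y.
  f_x(P) = -11, f_y(P) = 0 (gradient nonzero, so P is smooth).
Step 3: tangent line at P: -11·(x − -2) + 0·(y − -1) = 0.
Expanding: -11*x - 22 = 0.


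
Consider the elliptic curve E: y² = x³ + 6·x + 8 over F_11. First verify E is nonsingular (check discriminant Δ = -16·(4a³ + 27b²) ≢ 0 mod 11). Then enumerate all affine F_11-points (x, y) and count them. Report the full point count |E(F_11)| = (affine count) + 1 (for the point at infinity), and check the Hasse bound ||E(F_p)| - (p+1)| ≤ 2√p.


Affine points = {(1, 2), (1, 9), (3, 3), (3, 8), (5, 3), (5, 8), (10, 1), (10, 10)}; affine count = 8; |E(F_11)| = 9.

Discriminant check: Δ ∝ 4a³ + 27b² = 4·6³ + 27·8² = 4·216 + 27·64 ≡ 7 (mod 11). Nonzero ⇒ E is nonsingular.
For each x ∈ F_11, compute rhs = x³ + 6·x + 8 mod 11, then count y ∈ F_11 with y² ≡ rhs.
  x = 0: rhs = 8, matching y values: none (0 points).
  x = 1: rhs = 4, matching y values: 2, 9 (2 points).
  x = 2: rhs = 6, matching y values: none (0 points).
  x = 3: rhs = 9, matching y values: 3, 8 (2 points).
  x = 4: rhs = 8, matching y values: none (0 points).
  x = 5: rhs = 9, matching y values: 3, 8 (2 points).
  x = 6: rhs = 7, matching y values: none (0 points).
  x = 7: rhs = 8, matching y values: none (0 points).
  x = 8: rhs = 7, matching y values: none (0 points).
  x = 9: rhs = 10, matching y values: none (0 points).
  x = 10: rhs = 1, matching y values: 1, 10 (2 points).
Total affine count: 8.
Full point count |E(F_11)| = 8 + 1 = 9.
Hasse bound: |9 − (11+1)| = |-3| = 3 ≤ 2√11 ≈ 6.6332 ✓.


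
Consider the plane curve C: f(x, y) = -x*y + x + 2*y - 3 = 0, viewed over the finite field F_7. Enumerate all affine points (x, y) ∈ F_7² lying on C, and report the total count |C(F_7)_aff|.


Affine F_7-points: {(0, 5), (1, 2), (3, 0), (4, 4), (5, 3), (6, 6)}; count = 6.

For each of the 49 pairs (x, y) ∈ F_7², evaluate f(x, y) mod 7. Record the zeros.
  x = 0: [0↦4, 1↦6, 2↦1, 3↦3, 4↦5, 5↦0, 6↦2]  zeros at y ∈ {5}
  x = 1: [0↦5, 1↦6, 2↦0, 3↦1, 4↦2, 5↦3, 6↦4]  zeros at y ∈ {2}
  x = 2: [0↦6, 1↦6, 2↦6, 3↦6, 4↦6, 5↦6, 6↦6]  zeros at y ∈ ∅
  x = 3: [0↦0, 1↦6, 2↦5, 3↦4, 4↦3, 5↦2, 6↦1]  zeros at y ∈ {0}
  x = 4: [0↦1, 1↦6, 2↦4, 3↦2, 4↦0, 5↦5, 6↦3]  zeros at y ∈ {4}
  x = 5: [0↦2, 1↦6, 2↦3, 3↦0, 4↦4, 5↦1, 6↦5]  zeros at y ∈ {3}
  x = 6: [0↦3, 1↦6, 2↦2, 3↦5, 4↦1, 5↦4, 6↦0]  zeros at y ∈ {6}
Collecting zeros: affine points = {(0, 5), (1, 2), (3, 0), (4, 4), (5, 3), (6, 6)}.
Total count |C(F_7)_aff| = 6.


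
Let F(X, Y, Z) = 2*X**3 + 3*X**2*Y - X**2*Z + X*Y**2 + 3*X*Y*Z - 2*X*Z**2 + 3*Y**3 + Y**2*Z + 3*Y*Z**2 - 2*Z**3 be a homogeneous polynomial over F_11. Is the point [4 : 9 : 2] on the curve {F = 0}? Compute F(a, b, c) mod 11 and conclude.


F(4,9,2) ≡ 1 (mod 11); P is NOT on the curve.

Evaluate F(4, 9, 2) term-by-term (mod 11).
  2*X**3 ↦ 2·64·1·1 = 128
  3*X**2*Y ↦ 3·16·9·1 = 432
  -X**2*Z ↦ -1·16·1·2 = -32
  X*Y**2 ↦ 1·4·81·1 = 324
  3*X*Y*Z ↦ 3·4·9·2 = 216
  -2*X*Z**2 ↦ -2·4·1·4 = -32
  3*Y**3 ↦ 3·1·729·1 = 2187
  Y**2*Z ↦ 1·1·81·2 = 162
  3*Y*Z**2 ↦ 3·1·9·4 = 108
  -2*Z**3 ↦ -2·1·1·8 = -16
Sum: F(4, 9, 2) = (128) + (432) + (-32) + (324) + (216) + (-32) + (2187) + (162) + (108) + (-16) = 3477.
Reducing mod 11: 3477 ≡ 1 (mod 11).
Since F(a, b, c) ≡ 1 ≠ 0 (mod 11), P does NOT lie on the curve.


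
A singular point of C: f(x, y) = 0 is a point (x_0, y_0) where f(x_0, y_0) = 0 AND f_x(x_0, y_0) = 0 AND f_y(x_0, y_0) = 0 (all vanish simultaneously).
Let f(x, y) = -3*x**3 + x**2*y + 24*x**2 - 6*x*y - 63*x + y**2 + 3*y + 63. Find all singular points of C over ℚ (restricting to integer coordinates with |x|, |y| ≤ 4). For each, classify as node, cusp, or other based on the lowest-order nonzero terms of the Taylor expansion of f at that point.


Singular points: {(3, 3)}; classification: cusp.

Compute partial derivatives:
  f_x = -9*x**2 + 2*x*y + 48*x - 6*y - 63.
  f_y = x**2 - 6*x + 2*y + 3.
Scan x_0 ∈ {−4, ..., 4}. For each x_0, f_y(x_0, y) is a polynomial in y; find its integer roots y ∈ {−4, ..., 4}, then test f_x and f at those candidates.
  x = -4: f_y(-4, y) = 2*y + 43; no integer root y with |y| ≤ 4.
  x = -3: f_y(-3, y) = 2*y + 30; no integer root y with |y| ≤ 4.
  x = -2: f_y(-2, y) = 2*y + 19; no integer root y with |y| ≤ 4.
  x = -1: f_y(-1, y) = 2*y + 10; no integer root y with |y| ≤ 4.
  x = 0: f_y(0, y) = 2*y + 3; no integer root y with |y| ≤ 4.
  x = 1: f_y(1, y) = 2*y - 2; vanishes at y ∈ {1}. (1, 1): f_x = -28 ≠ 0.
  x = 2: f_y(2, y) = 2*y - 5; no integer root y with |y| ≤ 4.
  x = 3: f_y(3, y) = 2*y - 6; vanishes at y ∈ {3}. (3, 3): f_x = 0, f = 0 — SINGULAR.
  x = 4: f_y(4, y) = 2*y - 5; no integer root y with |y| ≤ 4.
Only singular point on the grid: (3, 3).
Classify: substitute x = 3 + u, y = 3 + v and expand: f = -3*u**3 + u**2*v + v**2.
No constant or linear terms (consistent with a singular point). Quadratic part: v**2. Cubic part: -3*u**3 + u**2*v.
The quadratic part v**2 is a perfect square, so there is a single (double) tangent line v = 0, i.e. y = 3. Restricting the cubic part to that line (v = 0) leaves -3*u**3 ≠ 0, so f is not divisible by v and the branch is v² ≈ 3*u**3 to lowest order — this is a cusp.
Classification: cusp.


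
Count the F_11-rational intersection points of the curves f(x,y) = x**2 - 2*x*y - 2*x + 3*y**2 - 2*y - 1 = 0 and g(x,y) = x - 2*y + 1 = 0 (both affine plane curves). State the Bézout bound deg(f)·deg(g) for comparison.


Common zeros: ∅; count = 0; Bézout bound = 2.

deg(f) = 2, deg(g) = 1, so Bézout bound = 2.
Scan x ∈ F_11. For each x, list the y ∈ F_11 with f(x, y) ≡ 0 and those with g(x, y) ≡ 0 (mod 11); the common zeros in that column are the intersection.
  x = 0: f ≡ 0 at y ∈ {1, 7}; g ≡ 0 at y ∈ {6}; common: ∅.
  x = 1: f ≡ 0 at y ∈ ∅; g ≡ 0 at y ∈ {1}; common: ∅.
  x = 2: f ≡ 0 at y ∈ {5, 8}; g ≡ 0 at y ∈ {7}; common: ∅.
  x = 3: f ≡ 0 at y ∈ ∅; g ≡ 0 at y ∈ {2}; common: ∅.
  x = 4: f ≡ 0 at y ∈ {1, 6}; g ≡ 0 at y ∈ {8}; common: ∅.
  x = 5: f ≡ 0 at y ∈ {7, 8}; g ≡ 0 at y ∈ {3}; common: ∅.
  x = 6: f ≡ 0 at y ∈ ∅; g ≡ 0 at y ∈ {9}; common: ∅.
  x = 7: f ≡ 0 at y ∈ ∅; g ≡ 0 at y ∈ {4}; common: ∅.
  x = 8: f ≡ 0 at y ∈ ∅; g ≡ 0 at y ∈ {10}; common: ∅.
  x = 9: f ≡ 0 at y ∈ ∅; g ≡ 0 at y ∈ {5}; common: ∅.
  x = 10: f ≡ 0 at y ∈ {5, 6}; g ≡ 0 at y ∈ {0}; common: ∅.
Collecting: common zeros = ∅, so the count is 0.
Comparison with the Bézout bound: 0 ≤ 2 = deg(f)·deg(g), as expected for curves with no common component (the affine F_11-count falls short of the bound because intersections may lie at infinity, over extension fields, or carry multiplicity).


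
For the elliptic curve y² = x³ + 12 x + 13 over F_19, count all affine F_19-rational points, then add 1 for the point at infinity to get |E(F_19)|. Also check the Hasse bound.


Affine points = {(1, 8), (1, 11), (2, 8), (2, 11), (3, 0), (4, 7), (4, 12), (6, 4), (6, 15), (12, 2), (12, 17), (16, 8), (16, 11), (17, 0), (18, 0)}; affine count = 15; |E(F_19)| = 16.

Discriminant check: Δ ∝ 4a³ + 27b² = 4·12³ + 27·13² = 4·1728 + 27·169 ≡ 18 (mod 19). Nonzero ⇒ E is nonsingular.
For each x ∈ F_19, compute rhs = x³ + 12·x + 13 mod 19, then count y ∈ F_19 with y² ≡ rhs.
  x = 0: rhs = 13, matching y values: none (0 points).
  x = 1: rhs = 7, matching y values: 8, 11 (2 points).
  x = 2: rhs = 7, matching y values: 8, 11 (2 points).
  x = 3: rhs = 0, matching y values: 0 (1 points).
  x = 4: rhs = 11, matching y values: 7, 12 (2 points).
  x = 5: rhs = 8, matching y values: none (0 points).
  x = 6: rhs = 16, matching y values: 4, 15 (2 points).
  x = 7: rhs = 3, matching y values: none (0 points).
  x = 8: rhs = 13, matching y values: none (0 points).
  x = 9: rhs = 14, matching y values: none (0 points).
  x = 10: rhs = 12, matching y values: none (0 points).
  x = 11: rhs = 13, matching y values: none (0 points).
  x = 12: rhs = 4, matching y values: 2, 17 (2 points).
  x = 13: rhs = 10, matching y values: none (0 points).
  x = 14: rhs = 18, matching y values: none (0 points).
  x = 15: rhs = 15, matching y values: none (0 points).
  x = 16: rhs = 7, matching y values: 8, 11 (2 points).
  x = 17: rhs = 0, matching y values: 0 (1 points).
  x = 18: rhs = 0, matching y values: 0 (1 points).
Total affine count: 15.
Full point count |E(F_19)| = 15 + 1 = 16.
Hasse bound: |16 − (19+1)| = |-4| = 4 ≤ 2√19 ≈ 8.7178 ✓.


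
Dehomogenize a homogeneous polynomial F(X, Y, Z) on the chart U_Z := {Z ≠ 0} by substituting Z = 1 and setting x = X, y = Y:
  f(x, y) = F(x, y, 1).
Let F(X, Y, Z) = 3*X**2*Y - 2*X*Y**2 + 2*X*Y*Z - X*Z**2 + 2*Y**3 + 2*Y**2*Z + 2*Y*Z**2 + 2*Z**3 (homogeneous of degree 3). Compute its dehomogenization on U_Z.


f(x, y) = 3*x**2*y - 2*x*y**2 + 2*x*y - x + 2*y**3 + 2*y**2 + 2*y + 2

On U_Z we set Z = 1. Each monomial c·X^i·Y^j·Z^k in F becomes c·x^i·y^j·1^k = c·x^i·y^j.
Substituting Z = 1: F(X, Y, 1) = 3*x**2*y - 2*x*y**2 + 2*x*y - x + 2*y**3 + 2*y**2 + 2*y + 2.
Note: deg(f) ≤ deg(F) = 3; strict inequality happens when F is divisible by Z (lost terms).


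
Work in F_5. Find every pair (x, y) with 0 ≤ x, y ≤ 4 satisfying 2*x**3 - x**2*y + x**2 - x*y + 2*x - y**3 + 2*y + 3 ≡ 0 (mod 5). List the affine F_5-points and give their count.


Affine F_5-points: {(1, 2), (3, 3), (4, 0)}; count = 3.

For each of the 25 pairs (x, y) ∈ F_5², evaluate f(x, y) mod 5. Record the zeros.
  x = 0: [0↦3, 1↦4, 2↦4, 3↦2, 4↦2]  zeros at y ∈ ∅
  x = 1: [0↦3, 1↦2, 2↦0, 3↦1, 4↦4]  zeros at y ∈ {2}
  x = 2: [0↦2, 1↦2, 2↦1, 3↦3, 4↦2]  zeros at y ∈ ∅
  x = 3: [0↦2, 1↦1, 2↦4, 3↦0, 4↦3]  zeros at y ∈ {3}
  x = 4: [0↦0, 1↦1, 2↦1, 3↦4, 4↦4]  zeros at y ∈ {0}
Collecting zeros: affine points = {(1, 2), (3, 3), (4, 0)}.
Total count |C(F_5)_aff| = 3.


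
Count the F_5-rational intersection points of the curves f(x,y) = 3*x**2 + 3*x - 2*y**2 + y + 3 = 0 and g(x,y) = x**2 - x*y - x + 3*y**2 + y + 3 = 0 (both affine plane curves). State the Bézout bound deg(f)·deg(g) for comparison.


Common zeros: {(0, 4), (2, 2)}; count = 2; Bézout bound = 4.

deg(f) = 2, deg(g) = 2, so Bézout bound = 4.
Scan x ∈ F_5. For each x, list the y ∈ F_5 with f(x, y) ≡ 0 and those with g(x, y) ≡ 0 (mod 5); the common zeros in that column are the intersection.
  x = 0: f ≡ 0 at y ∈ {4}; g ≡ 0 at y ∈ {4}; common: {4}.
  x = 1: f ≡ 0 at y ∈ ∅; g ≡ 0 at y ∈ {2, 3}; common: ∅.
  x = 2: f ≡ 0 at y ∈ {1, 2}; g ≡ 0 at y ∈ {0, 2}; common: {2}.
  x = 3: f ≡ 0 at y ∈ ∅; g ≡ 0 at y ∈ {1, 3}; common: ∅.
  x = 4: f ≡ 0 at y ∈ {4}; g ≡ 0 at y ∈ {0, 1}; common: ∅.
Collecting: common zeros = {(0, 4), (2, 2)}, so the count is 2.
Comparison with the Bézout bound: 2 ≤ 4 = deg(f)·deg(g), as expected for curves with no common component (the affine F_5-count falls short of the bound because intersections may lie at infinity, over extension fields, or carry multiplicity).


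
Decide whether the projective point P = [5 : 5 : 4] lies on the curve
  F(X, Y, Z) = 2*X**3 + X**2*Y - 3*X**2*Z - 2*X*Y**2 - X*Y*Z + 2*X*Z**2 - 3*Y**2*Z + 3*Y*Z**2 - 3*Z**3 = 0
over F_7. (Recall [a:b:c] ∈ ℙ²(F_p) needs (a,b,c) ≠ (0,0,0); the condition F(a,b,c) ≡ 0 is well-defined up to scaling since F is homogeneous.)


F(5,5,4) ≡ 4 (mod 7); P is NOT on the curve.

Evaluate F(5, 5, 4) term-by-term (mod 7).
  2*X**3 ↦ 2·125·1·1 = 250
  X**2*Y ↦ 1·25·5·1 = 125
  -3*X**2*Z ↦ -3·25·1·4 = -300
  -2*X*Y**2 ↦ -2·5·25·1 = -250
  -X*Y*Z ↦ -1·5·5·4 = -100
  2*X*Z**2 ↦ 2·5·1·16 = 160
  -3*Y**2*Z ↦ -3·1·25·4 = -300
  3*Y*Z**2 ↦ 3·1·5·16 = 240
  -3*Z**3 ↦ -3·1·1·64 = -192
Sum: F(5, 5, 4) = (250) + (125) + (-300) + (-250) + (-100) + (160) + (-300) + (240) + (-192) = -367.
Reducing mod 7: -367 ≡ 4 (mod 7).
Since F(a, b, c) ≡ 4 ≠ 0 (mod 7), P does NOT lie on the curve.


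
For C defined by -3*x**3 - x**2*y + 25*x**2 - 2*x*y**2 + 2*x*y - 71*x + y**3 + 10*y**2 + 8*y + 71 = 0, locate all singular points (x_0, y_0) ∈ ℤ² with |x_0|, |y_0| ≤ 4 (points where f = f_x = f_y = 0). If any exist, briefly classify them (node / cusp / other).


Singular points: {(3, -1)}; classification: node.

Compute partial derivatives:
  f_x = -9*x**2 - 2*x*y + 50*x - 2*y**2 + 2*y - 71.
  f_y = -x**2 - 4*x*y + 2*x + 3*y**2 + 20*y + 8.
Scan x_0 ∈ {−4, ..., 4}. For each x_0, f_y(x_0, y) is a polynomial in y; find its integer roots y ∈ {−4, ..., 4}, then test f_x and f at those candidates.
  x = -4: f_y(-4, y) = 3*y**2 + 36*y - 16; no integer root y with |y| ≤ 4.
  x = -3: f_y(-3, y) = 3*y**2 + 32*y - 7; no integer root y with |y| ≤ 4.
  x = -2: f_y(-2, y) = 3*y**2 + 28*y; vanishes at y ∈ {0}. (-2, 0): f_x = -207 ≠ 0.
  x = -1: f_y(-1, y) = 3*y**2 + 24*y + 5; no integer root y with |y| ≤ 4.
  x = 0: f_y(0, y) = 3*y**2 + 20*y + 8; no integer root y with |y| ≤ 4.
  x = 1: f_y(1, y) = 3*y**2 + 16*y + 9; no integer root y with |y| ≤ 4.
  x = 2: f_y(2, y) = 3*y**2 + 12*y + 8; no integer root y with |y| ≤ 4.
  x = 3: f_y(3, y) = 3*y**2 + 8*y + 5; vanishes at y ∈ {-1}. (3, -1): f_x = 0, f = 0 — SINGULAR.
  x = 4: f_y(4, y) = 3*y**2 + 4*y; vanishes at y ∈ {0}. (4, 0): f_x = -15 ≠ 0.
Only singular point on the grid: (3, -1).
Classify: substitute x = 3 + u, y = -1 + v and expand: f = -3*u**3 - u**2*v - u**2 - 2*u*v**2 + v**3 + v**2.
No constant or linear terms (consistent with a singular point). Quadratic part: -u**2 + v**2. Cubic part: -3*u**3 - u**2*v - 2*u*v**2 + v**3.
The quadratic part v**2 - u**2 = (v − u)(v + u) splits into two distinct linear factors, so there are two distinct tangent lines y − -1 = ±(x − 3) — this is a node (ordinary double point).
Classification: node.


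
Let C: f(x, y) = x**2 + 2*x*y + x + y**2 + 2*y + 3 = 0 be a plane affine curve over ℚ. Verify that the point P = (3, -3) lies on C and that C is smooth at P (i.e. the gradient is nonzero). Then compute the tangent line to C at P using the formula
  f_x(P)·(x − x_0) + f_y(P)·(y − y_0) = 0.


Tangent line at P: x + 2*y + 3 = 0.

Step 1: f(3, -3) = 0, so P lies on C.
Step 2: partial derivatives
  f_x(x, y) = 2*x + 2*y + 1, f_y(x, y) = 2*x + 2*y + 2.
  f_x(P) = 1, f_y(P) = 2 (gradient nonzero, so P is smooth).
Step 3: tangent line at P: 1·(x − 3) + 2·(y − -3) = 0.
Expanding: x + 2*y + 3 = 0.


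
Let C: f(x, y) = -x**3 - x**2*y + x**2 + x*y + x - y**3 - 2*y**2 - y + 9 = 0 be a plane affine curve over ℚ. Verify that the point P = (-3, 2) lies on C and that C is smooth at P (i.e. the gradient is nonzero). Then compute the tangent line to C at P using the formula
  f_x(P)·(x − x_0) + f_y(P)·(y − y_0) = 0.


Tangent line at P: -18*x - 33*y + 12 = 0.

Step 1: f(-3, 2) = 0, so P lies on C.
Step 2: partial derivatives
  f_x(x, y) = -3*x**2 - 2*x*y + 2*x + y + 1, f_y(x, y) = -x**2 + x - 3*y**2 - 4*y - 1.
  f_x(P) = -18, f_y(P) = -33 (gradient nonzero, so P is smooth).
Step 3: tangent line at P: -18·(x − -3) + -33·(y − 2) = 0.
Expanding: -18*x - 33*y + 12 = 0.


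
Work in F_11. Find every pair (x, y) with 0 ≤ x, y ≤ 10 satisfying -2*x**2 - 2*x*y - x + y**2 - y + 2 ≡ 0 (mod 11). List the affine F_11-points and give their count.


Affine F_11-points: {(0, 5), (0, 7), (3, 8), (3, 10), (5, 3), (5, 8), (6, 1), (8, 3), (9, 1), (9, 7)}; count = 10.

For each of the 121 pairs (x, y) ∈ F_11², evaluate f(x, y) mod 11. Record the zeros.
  x = 0: [0↦2, 1↦2, 2↦4, 3↦8, 4↦3, 5↦0, 6↦10, 7↦0, 8↦3, 9↦8, 10↦4]  zeros at y ∈ {5, 7}
  x = 1: [0↦10, 1↦8, 2↦8, 3↦10, 4↦3, 5↦9, 6↦6, 7↦5, 8↦6, 9↦9, 10↦3]  zeros at y ∈ ∅
  x = 2: [0↦3, 1↦10, 2↦8, 3↦8, 4↦10, 5↦3, 6↦9, 7↦6, 8↦5, 9↦6, 10↦9]  zeros at y ∈ ∅
  x = 3: [0↦3, 1↦8, 2↦4, 3↦2, 4↦2, 5↦4, 6↦8, 7↦3, 8↦0, 9↦10, 10↦0]  zeros at y ∈ {8, 10}
  x = 4: [0↦10, 1↦2, 2↦7, 3↦3, 4↦1, 5↦1, 6↦3, 7↦7, 8↦2, 9↦10, 10↦9]  zeros at y ∈ ∅
  x = 5: [0↦2, 1↦3, 2↦6, 3↦0, 4↦7, 5↦5, 6↦5, 7↦7, 8↦0, 9↦6, 10↦3]  zeros at y ∈ {3, 8}
  x = 6: [0↦1, 1↦0, 2↦1, 3↦4, 4↦9, 5↦5, 6↦3, 7↦3, 8↦5, 9↦9, 10↦4]  zeros at y ∈ {1}
  x = 7: [0↦7, 1↦4, 2↦3, 3↦4, 4↦7, 5↦1, 6↦8, 7↦6, 8↦6, 9↦8, 10↦1]  zeros at y ∈ ∅
  x = 8: [0↦9, 1↦4, 2↦1, 3↦0, 4↦1, 5↦4, 6↦9, 7↦5, 8↦3, 9↦3, 10↦5]  zeros at y ∈ {3}
  x = 9: [0↦7, 1↦0, 2↦6, 3↦3, 4↦2, 5↦3, 6↦6, 7↦0, 8↦7, 9↦5, 10↦5]  zeros at y ∈ {1, 7}
  x = 10: [0↦1, 1↦3, 2↦7, 3↦2, 4↦10, 5↦9, 6↦10, 7↦2, 8↦7, 9↦3, 10↦1]  zeros at y ∈ ∅
Collecting zeros: affine points = {(0, 5), (0, 7), (3, 8), (3, 10), (5, 3), (5, 8), (6, 1), (8, 3), (9, 1), (9, 7)}.
Total count |C(F_11)_aff| = 10.


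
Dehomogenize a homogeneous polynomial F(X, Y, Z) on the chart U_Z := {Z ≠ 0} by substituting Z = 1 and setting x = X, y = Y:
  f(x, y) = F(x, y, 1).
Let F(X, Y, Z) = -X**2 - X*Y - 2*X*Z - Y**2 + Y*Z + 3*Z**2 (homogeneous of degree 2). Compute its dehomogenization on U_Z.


f(x, y) = -x**2 - x*y - 2*x - y**2 + y + 3

On U_Z we set Z = 1. Each monomial c·X^i·Y^j·Z^k in F becomes c·x^i·y^j·1^k = c·x^i·y^j.
Substituting Z = 1: F(X, Y, 1) = -x**2 - x*y - 2*x - y**2 + y + 3.
Note: deg(f) ≤ deg(F) = 2; strict inequality happens when F is divisible by Z (lost terms).


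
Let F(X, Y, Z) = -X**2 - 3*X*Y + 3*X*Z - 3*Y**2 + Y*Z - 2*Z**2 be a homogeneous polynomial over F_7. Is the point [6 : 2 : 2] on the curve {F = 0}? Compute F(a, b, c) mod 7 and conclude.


F(6,2,2) ≡ 4 (mod 7); P is NOT on the curve.

Evaluate F(6, 2, 2) term-by-term (mod 7).
  -X**2 ↦ -1·36·1·1 = -36
  -3*X*Y ↦ -3·6·2·1 = -36
  3*X*Z ↦ 3·6·1·2 = 36
  -3*Y**2 ↦ -3·1·4·1 = -12
  Y*Z ↦ 1·1·2·2 = 4
  -2*Z**2 ↦ -2·1·1·4 = -8
Sum: F(6, 2, 2) = (-36) + (-36) + (36) + (-12) + (4) + (-8) = -52.
Reducing mod 7: -52 ≡ 4 (mod 7).
Since F(a, b, c) ≡ 4 ≠ 0 (mod 7), P does NOT lie on the curve.


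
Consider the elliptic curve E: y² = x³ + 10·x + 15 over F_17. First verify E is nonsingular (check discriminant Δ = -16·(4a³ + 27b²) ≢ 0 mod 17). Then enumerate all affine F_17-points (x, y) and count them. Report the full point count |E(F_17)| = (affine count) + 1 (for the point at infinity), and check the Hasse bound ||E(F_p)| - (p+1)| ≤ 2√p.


Affine points = {(0, 7), (0, 10), (1, 3), (1, 14), (2, 3), (2, 14), (3, 2), (3, 15), (4, 0), (6, 6), (6, 11), (9, 1), (9, 16), (13, 8), (13, 9), (14, 3), (14, 14), (15, 2), (15, 15), (16, 2), (16, 15)}; affine count = 21; |E(F_17)| = 22.

Discriminant check: Δ ∝ 4a³ + 27b² = 4·10³ + 27·15² = 4·1000 + 27·225 ≡ 11 (mod 17). Nonzero ⇒ E is nonsingular.
For each x ∈ F_17, compute rhs = x³ + 10·x + 15 mod 17, then count y ∈ F_17 with y² ≡ rhs.
  x = 0: rhs = 15, matching y values: 7, 10 (2 points).
  x = 1: rhs = 9, matching y values: 3, 14 (2 points).
  x = 2: rhs = 9, matching y values: 3, 14 (2 points).
  x = 3: rhs = 4, matching y values: 2, 15 (2 points).
  x = 4: rhs = 0, matching y values: 0 (1 points).
  x = 5: rhs = 3, matching y values: none (0 points).
  x = 6: rhs = 2, matching y values: 6, 11 (2 points).
  x = 7: rhs = 3, matching y values: none (0 points).
  x = 8: rhs = 12, matching y values: none (0 points).
  x = 9: rhs = 1, matching y values: 1, 16 (2 points).
  x = 10: rhs = 10, matching y values: none (0 points).
  x = 11: rhs = 11, matching y values: none (0 points).
  x = 12: rhs = 10, matching y values: none (0 points).
  x = 13: rhs = 13, matching y values: 8, 9 (2 points).
  x = 14: rhs = 9, matching y values: 3, 14 (2 points).
  x = 15: rhs = 4, matching y values: 2, 15 (2 points).
  x = 16: rhs = 4, matching y values: 2, 15 (2 points).
Total affine count: 21.
Full point count |E(F_17)| = 21 + 1 = 22.
Hasse bound: |22 − (17+1)| = |4| = 4 ≤ 2√17 ≈ 8.2462 ✓.


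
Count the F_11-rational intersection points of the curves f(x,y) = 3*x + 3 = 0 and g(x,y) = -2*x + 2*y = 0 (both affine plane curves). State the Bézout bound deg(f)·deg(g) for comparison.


Common zeros: {(10, 10)}; count = 1; Bézout bound = 1.

deg(f) = 1, deg(g) = 1, so Bézout bound = 1.
Scan x ∈ F_11. For each x, list the y ∈ F_11 with f(x, y) ≡ 0 and those with g(x, y) ≡ 0 (mod 11); the common zeros in that column are the intersection.
  x = 0: f ≡ 0 at y ∈ ∅; g ≡ 0 at y ∈ {0}; common: ∅.
  x = 1: f ≡ 0 at y ∈ ∅; g ≡ 0 at y ∈ {1}; common: ∅.
  x = 2: f ≡ 0 at y ∈ ∅; g ≡ 0 at y ∈ {2}; common: ∅.
  x = 3: f ≡ 0 at y ∈ ∅; g ≡ 0 at y ∈ {3}; common: ∅.
  x = 4: f ≡ 0 at y ∈ ∅; g ≡ 0 at y ∈ {4}; common: ∅.
  x = 5: f ≡ 0 at y ∈ ∅; g ≡ 0 at y ∈ {5}; common: ∅.
  x = 6: f ≡ 0 at y ∈ ∅; g ≡ 0 at y ∈ {6}; common: ∅.
  x = 7: f ≡ 0 at y ∈ ∅; g ≡ 0 at y ∈ {7}; common: ∅.
  x = 8: f ≡ 0 at y ∈ ∅; g ≡ 0 at y ∈ {8}; common: ∅.
  x = 9: f ≡ 0 at y ∈ ∅; g ≡ 0 at y ∈ {9}; common: ∅.
  x = 10: f ≡ 0 at y ∈ {0, 1, 2, 3, 4, 5, 6, 7, 8, 9, 10}; g ≡ 0 at y ∈ {10}; common: {10}.
Collecting: common zeros = {(10, 10)}, so the count is 1.
Comparison with the Bézout bound: 1 ≤ 1 = deg(f)·deg(g), as expected for curves with no common component (the bound is attained).


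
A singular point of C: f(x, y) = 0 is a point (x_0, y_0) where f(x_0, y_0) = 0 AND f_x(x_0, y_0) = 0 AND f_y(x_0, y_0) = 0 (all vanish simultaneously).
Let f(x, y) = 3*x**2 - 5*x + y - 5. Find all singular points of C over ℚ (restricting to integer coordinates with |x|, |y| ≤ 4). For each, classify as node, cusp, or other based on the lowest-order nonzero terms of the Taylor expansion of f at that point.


No singular points in the scanned grid; C is smooth there.

Compute partial derivatives:
  f_x = 6*x - 5.
  f_y = 1.
f_y = 1 is a nonzero constant, so f_y never vanishes: no point (x, y) can satisfy f = f_x = f_y = 0. In particular no (x, y) ∈ {−4, ..., 4}² is singular; the curve is smooth.


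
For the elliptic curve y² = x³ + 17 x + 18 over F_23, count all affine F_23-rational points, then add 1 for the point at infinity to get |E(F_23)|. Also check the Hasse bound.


Affine points = {(0, 8), (0, 15), (1, 6), (1, 17), (3, 2), (3, 21), (4, 9), (4, 14), (9, 7), (9, 16), (11, 8), (11, 15), (12, 8), (12, 15), (16, 4), (16, 19), (19, 1), (19, 22), (20, 3), (20, 20), (22, 0)}; affine count = 21; |E(F_23)| = 22.

Discriminant check: Δ ∝ 4a³ + 27b² = 4·17³ + 27·18² = 4·4913 + 27·324 ≡ 18 (mod 23). Nonzero ⇒ E is nonsingular.
For each x ∈ F_23, compute rhs = x³ + 17·x + 18 mod 23, then count y ∈ F_23 with y² ≡ rhs.
  x = 0: rhs = 18, matching y values: 8, 15 (2 points).
  x = 1: rhs = 13, matching y values: 6, 17 (2 points).
  x = 2: rhs = 14, matching y values: none (0 points).
  x = 3: rhs = 4, matching y values: 2, 21 (2 points).
  x = 4: rhs = 12, matching y values: 9, 14 (2 points).
  x = 5: rhs = 21, matching y values: none (0 points).
  x = 6: rhs = 14, matching y values: none (0 points).
  x = 7: rhs = 20, matching y values: none (0 points).
  x = 8: rhs = 22, matching y values: none (0 points).
  x = 9: rhs = 3, matching y values: 7, 16 (2 points).
  x = 10: rhs = 15, matching y values: none (0 points).
  x = 11: rhs = 18, matching y values: 8, 15 (2 points).
  x = 12: rhs = 18, matching y values: 8, 15 (2 points).
  x = 13: rhs = 21, matching y values: none (0 points).
  x = 14: rhs = 10, matching y values: none (0 points).
  x = 15: rhs = 14, matching y values: none (0 points).
  x = 16: rhs = 16, matching y values: 4, 19 (2 points).
  x = 17: rhs = 22, matching y values: none (0 points).
  x = 18: rhs = 15, matching y values: none (0 points).
  x = 19: rhs = 1, matching y values: 1, 22 (2 points).
  x = 20: rhs = 9, matching y values: 3, 20 (2 points).
  x = 21: rhs = 22, matching y values: none (0 points).
  x = 22: rhs = 0, matching y values: 0 (1 points).
Total affine count: 21.
Full point count |E(F_23)| = 21 + 1 = 22.
Hasse bound: |22 − (23+1)| = |-2| = 2 ≤ 2√23 ≈ 9.5917 ✓.


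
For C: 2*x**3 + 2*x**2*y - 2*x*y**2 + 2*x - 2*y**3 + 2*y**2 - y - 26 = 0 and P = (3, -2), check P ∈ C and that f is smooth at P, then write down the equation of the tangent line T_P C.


Tangent line at P: 24*x + 9*y - 54 = 0.

Step 1: f(3, -2) = 0, so P lies on C.
Step 2: partial derivatives
  f_x(x, y) = 6*x**2 + 4*x*y - 2*y**2 + 2, f_y(x, y) = 2*x**2 - 4*x*y - 6*y**2 + 4*y - 1.
  f_x(P) = 24, f_y(P) = 9 (gradient nonzero, so P is smooth).
Step 3: tangent line at P: 24·(x − 3) + 9·(y − -2) = 0.
Expanding: 24*x + 9*y - 54 = 0.


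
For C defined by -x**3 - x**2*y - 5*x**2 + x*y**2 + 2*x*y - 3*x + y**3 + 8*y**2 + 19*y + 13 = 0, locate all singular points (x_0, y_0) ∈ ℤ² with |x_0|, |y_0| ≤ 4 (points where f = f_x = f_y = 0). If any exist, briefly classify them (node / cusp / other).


Singular points: {(-1, -2)}; classification: cusp.

Compute partial derivatives:
  f_x = -3*x**2 - 2*x*y - 10*x + y**2 + 2*y - 3.
  f_y = -x**2 + 2*x*y + 2*x + 3*y**2 + 16*y + 19.
Scan x_0 ∈ {−4, ..., 4}. For each x_0, f_y(x_0, y) is a polynomial in y; find its integer roots y ∈ {−4, ..., 4}, then test f_x and f at those candidates.
  x = -4: f_y(-4, y) = 3*y**2 + 8*y - 5; no integer root y with |y| ≤ 4.
  x = -3: f_y(-3, y) = 3*y**2 + 10*y + 4; no integer root y with |y| ≤ 4.
  x = -2: f_y(-2, y) = 3*y**2 + 12*y + 11; no integer root y with |y| ≤ 4.
  x = -1: f_y(-1, y) = 3*y**2 + 14*y + 16; vanishes at y ∈ {-2}. (-1, -2): f_x = 0, f = 0 — SINGULAR.
  x = 0: f_y(0, y) = 3*y**2 + 16*y + 19; no integer root y with |y| ≤ 4.
  x = 1: f_y(1, y) = 3*y**2 + 18*y + 20; no integer root y with |y| ≤ 4.
  x = 2: f_y(2, y) = 3*y**2 + 20*y + 19; no integer root y with |y| ≤ 4.
  x = 3: f_y(3, y) = 3*y**2 + 22*y + 16; no integer root y with |y| ≤ 4.
  x = 4: f_y(4, y) = 3*y**2 + 24*y + 11; no integer root y with |y| ≤ 4.
Only singular point on the grid: (-1, -2).
Classify: substitute x = -1 + u, y = -2 + v and expand: f = -u**3 - u**2*v + u*v**2 + v**3 + v**2.
No constant or linear terms (consistent with a singular point). Quadratic part: v**2. Cubic part: -u**3 - u**2*v + u*v**2 + v**3.
The quadratic part v**2 is a perfect square, so there is a single (double) tangent line v = 0, i.e. y = -2. Restricting the cubic part to that line (v = 0) leaves -u**3 ≠ 0, so f is not divisible by v and the branch is v² ≈ u**3 to lowest order — this is a cusp.
Classification: cusp.


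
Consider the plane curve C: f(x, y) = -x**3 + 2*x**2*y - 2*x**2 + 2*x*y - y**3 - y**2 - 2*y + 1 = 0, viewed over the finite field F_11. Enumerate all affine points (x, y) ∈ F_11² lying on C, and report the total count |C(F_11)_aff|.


Affine F_11-points: {(1, 6), (2, 4), (3, 0), (3, 10), (4, 5), (5, 4), (5, 8), (5, 9), (6, 3), (7, 0), (7, 10), (8, 10), (10, 0), (10, 4), (10, 6)}; count = 15.

For each of the 121 pairs (x, y) ∈ F_11², evaluate f(x, y) mod 11. Record the zeros.
  x = 0: [0↦1, 1↦8, 2↦7, 3↦3, 4↦1, 5↦6, 6↦1, 7↦2, 8↦3, 9↦9, 10↦3]  zeros at y ∈ ∅
  x = 1: [0↦9, 1↦9, 2↦1, 3↦1, 4↦3, 5↦1, 6↦0, 7↦5, 8↦10, 9↦9, 10↦7]  zeros at y ∈ {6}
  x = 2: [0↦7, 1↦4, 2↦4, 3↦1, 4↦0, 5↦6, 6↦2, 7↦4, 8↦6, 9↦2, 10↦8]  zeros at y ∈ {4}
  x = 3: [0↦0, 1↦9, 2↦10, 3↦8, 4↦8, 5↦4, 6↦1, 7↦4, 8↦7, 9↦4, 10↦0]  zeros at y ∈ {0, 10}
  x = 4: [0↦4, 1↦7, 2↦2, 3↦5, 4↦10, 5↦0, 6↦2, 7↦10, 8↦7, 9↦9, 10↦10]  zeros at y ∈ {5}
  x = 5: [0↦2, 1↦3, 2↦7, 3↦8, 4↦0, 5↦10, 6↦10, 7↦5, 8↦0, 9↦0, 10↦10]  zeros at y ∈ {4, 8, 9}
  x = 6: [0↦10, 1↦2, 2↦8, 3↦0, 4↦5, 5↦6, 6↦8, 7↦5, 8↦2, 9↦4, 10↦5]  zeros at y ∈ {3}
  x = 7: [0↦0, 1↦9, 2↦10, 3↦8, 4↦8, 5↦4, 6↦1, 7↦4, 8↦7, 9↦4, 10↦0]  zeros at y ∈ {0, 10}
  x = 8: [0↦10, 1↦7, 2↦7, 3↦4, 4↦3, 5↦9, 6↦5, 7↦7, 8↦9, 9↦5, 10↦0]  zeros at y ∈ {10}
  x = 9: [0↦1, 1↦1, 2↦4, 3↦4, 4↦6, 5↦4, 6↦3, 7↦8, 8↦2, 9↦1, 10↦10]  zeros at y ∈ ∅
  x = 10: [0↦0, 1↦7, 2↦6, 3↦2, 4↦0, 5↦5, 6↦0, 7↦1, 8↦2, 9↦8, 10↦2]  zeros at y ∈ {0, 4, 6}
Collecting zeros: affine points = {(1, 6), (2, 4), (3, 0), (3, 10), (4, 5), (5, 4), (5, 8), (5, 9), (6, 3), (7, 0), (7, 10), (8, 10), (10, 0), (10, 4), (10, 6)}.
Total count |C(F_11)_aff| = 15.


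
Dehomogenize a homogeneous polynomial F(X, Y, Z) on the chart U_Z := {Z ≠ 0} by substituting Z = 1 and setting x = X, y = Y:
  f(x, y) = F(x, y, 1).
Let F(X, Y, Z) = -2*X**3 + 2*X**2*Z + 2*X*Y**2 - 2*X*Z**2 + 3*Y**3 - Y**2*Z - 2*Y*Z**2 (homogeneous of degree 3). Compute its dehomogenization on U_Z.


f(x, y) = -2*x**3 + 2*x**2 + 2*x*y**2 - 2*x + 3*y**3 - y**2 - 2*y

On U_Z we set Z = 1. Each monomial c·X^i·Y^j·Z^k in F becomes c·x^i·y^j·1^k = c·x^i·y^j.
Substituting Z = 1: F(X, Y, 1) = -2*x**3 + 2*x**2 + 2*x*y**2 - 2*x + 3*y**3 - y**2 - 2*y.
Note: deg(f) ≤ deg(F) = 3; strict inequality happens when F is divisible by Z (lost terms).


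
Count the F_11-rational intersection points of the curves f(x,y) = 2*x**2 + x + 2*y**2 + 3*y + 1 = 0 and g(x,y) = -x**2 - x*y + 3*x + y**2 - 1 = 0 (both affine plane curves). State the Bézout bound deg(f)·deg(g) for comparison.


Common zeros: {(0, 10), (5, 5)}; count = 2; Bézout bound = 4.

deg(f) = 2, deg(g) = 2, so Bézout bound = 4.
Scan x ∈ F_11. For each x, list the y ∈ F_11 with f(x, y) ≡ 0 and those with g(x, y) ≡ 0 (mod 11); the common zeros in that column are the intersection.
  x = 0: f ≡ 0 at y ∈ {5, 10}; g ≡ 0 at y ∈ {1, 10}; common: {10}.
  x = 1: f ≡ 0 at y ∈ ∅; g ≡ 0 at y ∈ ∅; common: ∅.
  x = 2: f ≡ 0 at y ∈ {0, 4}; g ≡ 0 at y ∈ {1}; common: ∅.
  x = 3: f ≡ 0 at y ∈ {0, 4}; g ≡ 0 at y ∈ ∅; common: ∅.
  x = 4: f ≡ 0 at y ∈ ∅; g ≡ 0 at y ∈ {5, 10}; common: ∅.
  x = 5: f ≡ 0 at y ∈ {5, 10}; g ≡ 0 at y ∈ {0, 5}; common: {5}.
  x = 6: f ≡ 0 at y ∈ {7, 8}; g ≡ 0 at y ∈ ∅; common: ∅.
  x = 7: f ≡ 0 at y ∈ ∅; g ≡ 0 at y ∈ {9}; common: ∅.
  x = 8: f ≡ 0 at y ∈ ∅; g ≡ 0 at y ∈ ∅; common: ∅.
  x = 9: f ≡ 0 at y ∈ ∅; g ≡ 0 at y ∈ {0, 9}; common: ∅.
  x = 10: f ≡ 0 at y ∈ {7, 8}; g ≡ 0 at y ∈ ∅; common: ∅.
Collecting: common zeros = {(0, 10), (5, 5)}, so the count is 2.
Comparison with the Bézout bound: 2 ≤ 4 = deg(f)·deg(g), as expected for curves with no common component (the affine F_11-count falls short of the bound because intersections may lie at infinity, over extension fields, or carry multiplicity).


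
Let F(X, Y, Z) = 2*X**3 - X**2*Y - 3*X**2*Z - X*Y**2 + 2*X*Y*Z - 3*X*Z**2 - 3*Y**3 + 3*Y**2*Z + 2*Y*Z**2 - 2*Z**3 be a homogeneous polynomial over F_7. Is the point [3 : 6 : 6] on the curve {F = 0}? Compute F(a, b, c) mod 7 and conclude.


F(3,6,6) ≡ 0 (mod 7); P is on the curve.

Evaluate F(3, 6, 6) term-by-term (mod 7).
  2*X**3 ↦ 2·27·1·1 = 54
  -X**2*Y ↦ -1·9·6·1 = -54
  -3*X**2*Z ↦ -3·9·1·6 = -162
  -X*Y**2 ↦ -1·3·36·1 = -108
  2*X*Y*Z ↦ 2·3·6·6 = 216
  -3*X*Z**2 ↦ -3·3·1·36 = -324
  -3*Y**3 ↦ -3·1·216·1 = -648
  3*Y**2*Z ↦ 3·1·36·6 = 648
  2*Y*Z**2 ↦ 2·1·6·36 = 432
  -2*Z**3 ↦ -2·1·1·216 = -432
Sum: F(3, 6, 6) = (54) + (-54) + (-162) + (-108) + (216) + (-324) + (-648) + (648) + (432) + (-432) = -378.
Reducing mod 7: -378 ≡ 0 (mod 7).
Since F(a, b, c) ≡ 0 (mod 7), P lies on the curve.


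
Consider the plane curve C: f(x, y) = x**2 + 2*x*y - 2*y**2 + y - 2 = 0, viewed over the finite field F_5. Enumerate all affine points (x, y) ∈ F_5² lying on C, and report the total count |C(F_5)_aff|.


Affine F_5-points: {(0, 4), (1, 1), (1, 3), (2, 1), (2, 4), (3, 3)}; count = 6.

For each of the 25 pairs (x, y) ∈ F_5², evaluate f(x, y) mod 5. Record the zeros.
  x = 0: [0↦3, 1↦2, 2↦2, 3↦3, 4↦0]  zeros at y ∈ {4}
  x = 1: [0↦4, 1↦0, 2↦2, 3↦0, 4↦4]  zeros at y ∈ {1, 3}
  x = 2: [0↦2, 1↦0, 2↦4, 3↦4, 4↦0]  zeros at y ∈ {1, 4}
  x = 3: [0↦2, 1↦2, 2↦3, 3↦0, 4↦3]  zeros at y ∈ {3}
  x = 4: [0↦4, 1↦1, 2↦4, 3↦3, 4↦3]  zeros at y ∈ ∅
Collecting zeros: affine points = {(0, 4), (1, 1), (1, 3), (2, 1), (2, 4), (3, 3)}.
Total count |C(F_5)_aff| = 6.


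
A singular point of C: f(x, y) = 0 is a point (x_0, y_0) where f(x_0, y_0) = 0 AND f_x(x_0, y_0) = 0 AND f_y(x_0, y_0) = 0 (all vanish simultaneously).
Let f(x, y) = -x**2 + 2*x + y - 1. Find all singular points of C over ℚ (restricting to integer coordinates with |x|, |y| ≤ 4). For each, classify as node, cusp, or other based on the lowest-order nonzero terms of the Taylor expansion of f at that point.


No singular points in the scanned grid; C is smooth there.

Compute partial derivatives:
  f_x = 2 - 2*x.
  f_y = 1.
f_y = 1 is a nonzero constant, so f_y never vanishes: no point (x, y) can satisfy f = f_x = f_y = 0. In particular no (x, y) ∈ {−4, ..., 4}² is singular; the curve is smooth.


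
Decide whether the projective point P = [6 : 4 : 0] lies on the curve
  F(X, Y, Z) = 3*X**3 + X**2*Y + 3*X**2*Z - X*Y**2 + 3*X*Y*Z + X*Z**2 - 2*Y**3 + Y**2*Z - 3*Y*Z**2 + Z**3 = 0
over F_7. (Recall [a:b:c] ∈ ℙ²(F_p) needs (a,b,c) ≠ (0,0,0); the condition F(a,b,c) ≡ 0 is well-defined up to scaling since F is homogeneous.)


F(6,4,0) ≡ 1 (mod 7); P is NOT on the curve.

Evaluate F(6, 4, 0) term-by-term (mod 7).
  3*X**3 ↦ 3·216·1·1 = 648
  X**2*Y ↦ 1·36·4·1 = 144
  3*X**2*Z ↦ 3·36·1·0 = 0
  -X*Y**2 ↦ -1·6·16·1 = -96
  3*X*Y*Z ↦ 3·6·4·0 = 0
  X*Z**2 ↦ 1·6·1·0 = 0
  -2*Y**3 ↦ -2·1·64·1 = -128
  Y**2*Z ↦ 1·1·16·0 = 0
  -3*Y*Z**2 ↦ -3·1·4·0 = 0
  Z**3 ↦ 1·1·1·0 = 0
Sum: F(6, 4, 0) = (648) + (144) + (0) + (-96) + (0) + (0) + (-128) + (0) + (0) + (0) = 568.
Reducing mod 7: 568 ≡ 1 (mod 7).
Since F(a, b, c) ≡ 1 ≠ 0 (mod 7), P does NOT lie on the curve.


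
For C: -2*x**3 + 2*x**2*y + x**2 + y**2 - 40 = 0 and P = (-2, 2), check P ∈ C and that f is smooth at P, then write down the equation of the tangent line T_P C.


Tangent line at P: -44*x + 12*y - 112 = 0.

Step 1: f(-2, 2) = 0, so P lies on C.
Step 2: partial derivatives
  f_x(x, y) = -6*x**2 + 4*x*y + 2*x, f_y(x, y) = 2*x**2 + 2*y.
  f_x(P) = -44, f_y(P) = 12 (gradient nonzero, so P is smooth).
Step 3: tangent line at P: -44·(x − -2) + 12·(y − 2) = 0.
Expanding: -44*x + 12*y - 112 = 0.


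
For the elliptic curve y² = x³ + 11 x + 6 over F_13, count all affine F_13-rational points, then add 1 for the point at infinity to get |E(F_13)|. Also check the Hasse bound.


Affine points = {(2, 6), (2, 7), (3, 1), (3, 12), (4, 6), (4, 7), (5, 2), (5, 11), (7, 6), (7, 7)}; affine count = 10; |E(F_13)| = 11.

Discriminant check: Δ ∝ 4a³ + 27b² = 4·11³ + 27·6² = 4·1331 + 27·36 ≡ 4 (mod 13). Nonzero ⇒ E is nonsingular.
For each x ∈ F_13, compute rhs = x³ + 11·x + 6 mod 13, then count y ∈ F_13 with y² ≡ rhs.
  x = 0: rhs = 6, matching y values: none (0 points).
  x = 1: rhs = 5, matching y values: none (0 points).
  x = 2: rhs = 10, matching y values: 6, 7 (2 points).
  x = 3: rhs = 1, matching y values: 1, 12 (2 points).
  x = 4: rhs = 10, matching y values: 6, 7 (2 points).
  x = 5: rhs = 4, matching y values: 2, 11 (2 points).
  x = 6: rhs = 2, matching y values: none (0 points).
  x = 7: rhs = 10, matching y values: 6, 7 (2 points).
  x = 8: rhs = 8, matching y values: none (0 points).
  x = 9: rhs = 2, matching y values: none (0 points).
  x = 10: rhs = 11, matching y values: none (0 points).
  x = 11: rhs = 2, matching y values: none (0 points).
  x = 12: rhs = 7, matching y values: none (0 points).
Total affine count: 10.
Full point count |E(F_13)| = 10 + 1 = 11.
Hasse bound: |11 − (13+1)| = |-3| = 3 ≤ 2√13 ≈ 7.2111 ✓.
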